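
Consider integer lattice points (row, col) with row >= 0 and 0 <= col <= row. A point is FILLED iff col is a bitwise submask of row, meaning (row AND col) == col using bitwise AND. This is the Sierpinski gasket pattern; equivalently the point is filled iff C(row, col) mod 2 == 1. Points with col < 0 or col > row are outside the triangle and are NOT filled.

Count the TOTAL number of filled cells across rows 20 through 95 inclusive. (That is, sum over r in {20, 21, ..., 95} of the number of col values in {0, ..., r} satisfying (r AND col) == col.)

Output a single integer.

Answer: 1116

Derivation:
r20=10100 pc2: +4 =4
r21=10101 pc3: +8 =12
r22=10110 pc3: +8 =20
r23=10111 pc4: +16 =36
r24=11000 pc2: +4 =40
r25=11001 pc3: +8 =48
r26=11010 pc3: +8 =56
r27=11011 pc4: +16 =72
r28=11100 pc3: +8 =80
r29=11101 pc4: +16 =96
r30=11110 pc4: +16 =112
r31=11111 pc5: +32 =144
r32=100000 pc1: +2 =146
r33=100001 pc2: +4 =150
r34=100010 pc2: +4 =154
r35=100011 pc3: +8 =162
r36=100100 pc2: +4 =166
r37=100101 pc3: +8 =174
r38=100110 pc3: +8 =182
r39=100111 pc4: +16 =198
r40=101000 pc2: +4 =202
r41=101001 pc3: +8 =210
r42=101010 pc3: +8 =218
r43=101011 pc4: +16 =234
r44=101100 pc3: +8 =242
r45=101101 pc4: +16 =258
r46=101110 pc4: +16 =274
r47=101111 pc5: +32 =306
r48=110000 pc2: +4 =310
r49=110001 pc3: +8 =318
r50=110010 pc3: +8 =326
r51=110011 pc4: +16 =342
r52=110100 pc3: +8 =350
r53=110101 pc4: +16 =366
r54=110110 pc4: +16 =382
r55=110111 pc5: +32 =414
r56=111000 pc3: +8 =422
r57=111001 pc4: +16 =438
r58=111010 pc4: +16 =454
r59=111011 pc5: +32 =486
r60=111100 pc4: +16 =502
r61=111101 pc5: +32 =534
r62=111110 pc5: +32 =566
r63=111111 pc6: +64 =630
r64=1000000 pc1: +2 =632
r65=1000001 pc2: +4 =636
r66=1000010 pc2: +4 =640
r67=1000011 pc3: +8 =648
r68=1000100 pc2: +4 =652
r69=1000101 pc3: +8 =660
r70=1000110 pc3: +8 =668
r71=1000111 pc4: +16 =684
r72=1001000 pc2: +4 =688
r73=1001001 pc3: +8 =696
r74=1001010 pc3: +8 =704
r75=1001011 pc4: +16 =720
r76=1001100 pc3: +8 =728
r77=1001101 pc4: +16 =744
r78=1001110 pc4: +16 =760
r79=1001111 pc5: +32 =792
r80=1010000 pc2: +4 =796
r81=1010001 pc3: +8 =804
r82=1010010 pc3: +8 =812
r83=1010011 pc4: +16 =828
r84=1010100 pc3: +8 =836
r85=1010101 pc4: +16 =852
r86=1010110 pc4: +16 =868
r87=1010111 pc5: +32 =900
r88=1011000 pc3: +8 =908
r89=1011001 pc4: +16 =924
r90=1011010 pc4: +16 =940
r91=1011011 pc5: +32 =972
r92=1011100 pc4: +16 =988
r93=1011101 pc5: +32 =1020
r94=1011110 pc5: +32 =1052
r95=1011111 pc6: +64 =1116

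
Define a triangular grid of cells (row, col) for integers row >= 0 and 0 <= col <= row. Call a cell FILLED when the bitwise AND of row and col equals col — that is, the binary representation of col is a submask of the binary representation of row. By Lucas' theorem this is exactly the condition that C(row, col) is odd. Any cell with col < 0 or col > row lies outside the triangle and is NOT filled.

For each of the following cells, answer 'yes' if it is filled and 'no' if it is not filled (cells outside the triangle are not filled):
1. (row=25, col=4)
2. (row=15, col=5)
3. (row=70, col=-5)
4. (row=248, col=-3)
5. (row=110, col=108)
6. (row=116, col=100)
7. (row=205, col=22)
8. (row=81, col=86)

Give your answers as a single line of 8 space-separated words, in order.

(25,4): row=0b11001, col=0b100, row AND col = 0b0 = 0; 0 != 4 -> empty
(15,5): row=0b1111, col=0b101, row AND col = 0b101 = 5; 5 == 5 -> filled
(70,-5): col outside [0, 70] -> not filled
(248,-3): col outside [0, 248] -> not filled
(110,108): row=0b1101110, col=0b1101100, row AND col = 0b1101100 = 108; 108 == 108 -> filled
(116,100): row=0b1110100, col=0b1100100, row AND col = 0b1100100 = 100; 100 == 100 -> filled
(205,22): row=0b11001101, col=0b10110, row AND col = 0b100 = 4; 4 != 22 -> empty
(81,86): col outside [0, 81] -> not filled

Answer: no yes no no yes yes no no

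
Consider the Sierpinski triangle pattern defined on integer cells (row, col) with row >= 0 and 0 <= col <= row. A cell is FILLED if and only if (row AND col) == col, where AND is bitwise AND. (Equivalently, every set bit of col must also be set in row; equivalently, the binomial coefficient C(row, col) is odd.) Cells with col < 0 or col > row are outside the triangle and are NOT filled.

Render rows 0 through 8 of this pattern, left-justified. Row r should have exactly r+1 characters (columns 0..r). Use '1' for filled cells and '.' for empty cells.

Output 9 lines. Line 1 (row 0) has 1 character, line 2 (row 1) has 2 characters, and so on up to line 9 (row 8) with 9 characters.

r0=0: 1
r1=1: 11
r2=10: 1.1
r3=11: 1111
r4=100: 1...1
r5=101: 11..11
r6=110: 1.1.1.1
r7=111: 11111111
r8=1000: 1.......1

Answer: 1
11
1.1
1111
1...1
11..11
1.1.1.1
11111111
1.......1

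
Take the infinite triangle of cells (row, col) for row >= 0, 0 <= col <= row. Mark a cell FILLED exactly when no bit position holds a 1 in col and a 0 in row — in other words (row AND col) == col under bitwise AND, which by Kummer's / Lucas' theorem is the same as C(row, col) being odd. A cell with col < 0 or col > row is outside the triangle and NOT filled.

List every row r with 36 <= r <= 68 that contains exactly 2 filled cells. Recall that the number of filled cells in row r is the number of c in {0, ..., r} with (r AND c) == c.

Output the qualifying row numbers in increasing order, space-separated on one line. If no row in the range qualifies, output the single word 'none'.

Answer: 64

Derivation:
Row r has 2^popcount(r) filled cells, so we need popcount(r) = log2(2) = 1.
Scan r = 36..68 and keep those with exactly 1 one-bits:
r=36=100100 popcount=2 -> skip
r=37=100101 popcount=3 -> skip
r=38=100110 popcount=3 -> skip
r=39=100111 popcount=4 -> skip
r=40=101000 popcount=2 -> skip
r=41=101001 popcount=3 -> skip
r=42=101010 popcount=3 -> skip
r=43=101011 popcount=4 -> skip
r=44=101100 popcount=3 -> skip
r=45=101101 popcount=4 -> skip
r=46=101110 popcount=4 -> skip
r=47=101111 popcount=5 -> skip
r=48=110000 popcount=2 -> skip
r=49=110001 popcount=3 -> skip
r=50=110010 popcount=3 -> skip
r=51=110011 popcount=4 -> skip
r=52=110100 popcount=3 -> skip
r=53=110101 popcount=4 -> skip
r=54=110110 popcount=4 -> skip
r=55=110111 popcount=5 -> skip
r=56=111000 popcount=3 -> skip
r=57=111001 popcount=4 -> skip
r=58=111010 popcount=4 -> skip
r=59=111011 popcount=5 -> skip
r=60=111100 popcount=4 -> skip
r=61=111101 popcount=5 -> skip
r=62=111110 popcount=5 -> skip
r=63=111111 popcount=6 -> skip
r=64=1000000 popcount=1 -> KEEP
r=65=1000001 popcount=2 -> skip
r=66=1000010 popcount=2 -> skip
r=67=1000011 popcount=3 -> skip
r=68=1000100 popcount=2 -> skip
Kept rows: 64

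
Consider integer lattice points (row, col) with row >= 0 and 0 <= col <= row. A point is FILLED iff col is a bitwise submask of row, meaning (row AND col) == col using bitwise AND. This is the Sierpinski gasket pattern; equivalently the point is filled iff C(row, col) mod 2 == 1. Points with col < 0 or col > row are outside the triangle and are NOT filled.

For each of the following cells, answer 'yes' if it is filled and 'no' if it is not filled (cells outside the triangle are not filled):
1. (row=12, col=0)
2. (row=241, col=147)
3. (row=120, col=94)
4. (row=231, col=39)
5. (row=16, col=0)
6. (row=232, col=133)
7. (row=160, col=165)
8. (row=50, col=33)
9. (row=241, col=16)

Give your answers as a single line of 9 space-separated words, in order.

Answer: yes no no yes yes no no no yes

Derivation:
(12,0): row=0b1100, col=0b0, row AND col = 0b0 = 0; 0 == 0 -> filled
(241,147): row=0b11110001, col=0b10010011, row AND col = 0b10010001 = 145; 145 != 147 -> empty
(120,94): row=0b1111000, col=0b1011110, row AND col = 0b1011000 = 88; 88 != 94 -> empty
(231,39): row=0b11100111, col=0b100111, row AND col = 0b100111 = 39; 39 == 39 -> filled
(16,0): row=0b10000, col=0b0, row AND col = 0b0 = 0; 0 == 0 -> filled
(232,133): row=0b11101000, col=0b10000101, row AND col = 0b10000000 = 128; 128 != 133 -> empty
(160,165): col outside [0, 160] -> not filled
(50,33): row=0b110010, col=0b100001, row AND col = 0b100000 = 32; 32 != 33 -> empty
(241,16): row=0b11110001, col=0b10000, row AND col = 0b10000 = 16; 16 == 16 -> filled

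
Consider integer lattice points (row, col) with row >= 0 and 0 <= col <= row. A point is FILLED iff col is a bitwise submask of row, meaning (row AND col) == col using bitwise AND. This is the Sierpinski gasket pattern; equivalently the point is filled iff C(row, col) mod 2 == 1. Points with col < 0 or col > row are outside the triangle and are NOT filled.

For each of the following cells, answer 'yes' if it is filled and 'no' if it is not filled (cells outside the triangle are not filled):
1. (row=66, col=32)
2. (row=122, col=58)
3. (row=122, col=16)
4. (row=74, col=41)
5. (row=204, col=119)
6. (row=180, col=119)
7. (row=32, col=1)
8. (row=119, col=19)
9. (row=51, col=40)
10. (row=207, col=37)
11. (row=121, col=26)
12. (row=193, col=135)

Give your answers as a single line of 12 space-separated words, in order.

(66,32): row=0b1000010, col=0b100000, row AND col = 0b0 = 0; 0 != 32 -> empty
(122,58): row=0b1111010, col=0b111010, row AND col = 0b111010 = 58; 58 == 58 -> filled
(122,16): row=0b1111010, col=0b10000, row AND col = 0b10000 = 16; 16 == 16 -> filled
(74,41): row=0b1001010, col=0b101001, row AND col = 0b1000 = 8; 8 != 41 -> empty
(204,119): row=0b11001100, col=0b1110111, row AND col = 0b1000100 = 68; 68 != 119 -> empty
(180,119): row=0b10110100, col=0b1110111, row AND col = 0b110100 = 52; 52 != 119 -> empty
(32,1): row=0b100000, col=0b1, row AND col = 0b0 = 0; 0 != 1 -> empty
(119,19): row=0b1110111, col=0b10011, row AND col = 0b10011 = 19; 19 == 19 -> filled
(51,40): row=0b110011, col=0b101000, row AND col = 0b100000 = 32; 32 != 40 -> empty
(207,37): row=0b11001111, col=0b100101, row AND col = 0b101 = 5; 5 != 37 -> empty
(121,26): row=0b1111001, col=0b11010, row AND col = 0b11000 = 24; 24 != 26 -> empty
(193,135): row=0b11000001, col=0b10000111, row AND col = 0b10000001 = 129; 129 != 135 -> empty

Answer: no yes yes no no no no yes no no no no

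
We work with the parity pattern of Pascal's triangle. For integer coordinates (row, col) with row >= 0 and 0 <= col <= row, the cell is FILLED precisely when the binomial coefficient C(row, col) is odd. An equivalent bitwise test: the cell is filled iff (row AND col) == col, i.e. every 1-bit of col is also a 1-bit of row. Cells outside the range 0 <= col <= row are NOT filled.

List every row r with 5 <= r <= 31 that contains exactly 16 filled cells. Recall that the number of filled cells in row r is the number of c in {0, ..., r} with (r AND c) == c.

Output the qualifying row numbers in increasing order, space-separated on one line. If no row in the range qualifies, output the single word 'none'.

Row r has 2^popcount(r) filled cells, so we need popcount(r) = log2(16) = 4.
Scan r = 5..31 and keep those with exactly 4 one-bits:
r=5=101 popcount=2 -> skip
r=6=110 popcount=2 -> skip
r=7=111 popcount=3 -> skip
r=8=1000 popcount=1 -> skip
r=9=1001 popcount=2 -> skip
r=10=1010 popcount=2 -> skip
r=11=1011 popcount=3 -> skip
r=12=1100 popcount=2 -> skip
r=13=1101 popcount=3 -> skip
r=14=1110 popcount=3 -> skip
r=15=1111 popcount=4 -> KEEP
r=16=10000 popcount=1 -> skip
r=17=10001 popcount=2 -> skip
r=18=10010 popcount=2 -> skip
r=19=10011 popcount=3 -> skip
r=20=10100 popcount=2 -> skip
r=21=10101 popcount=3 -> skip
r=22=10110 popcount=3 -> skip
r=23=10111 popcount=4 -> KEEP
r=24=11000 popcount=2 -> skip
r=25=11001 popcount=3 -> skip
r=26=11010 popcount=3 -> skip
r=27=11011 popcount=4 -> KEEP
r=28=11100 popcount=3 -> skip
r=29=11101 popcount=4 -> KEEP
r=30=11110 popcount=4 -> KEEP
r=31=11111 popcount=5 -> skip
Kept rows: 15 23 27 29 30

Answer: 15 23 27 29 30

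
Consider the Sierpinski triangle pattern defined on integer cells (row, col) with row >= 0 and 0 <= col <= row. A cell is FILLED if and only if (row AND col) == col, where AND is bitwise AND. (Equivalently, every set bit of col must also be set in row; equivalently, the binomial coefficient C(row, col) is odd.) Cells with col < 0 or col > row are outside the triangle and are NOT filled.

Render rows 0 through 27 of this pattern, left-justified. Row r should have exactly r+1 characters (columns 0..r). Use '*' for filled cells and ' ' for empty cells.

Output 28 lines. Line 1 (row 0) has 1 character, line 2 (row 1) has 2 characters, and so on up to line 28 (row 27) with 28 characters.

Answer: *
**
* *
****
*   *
**  **
* * * *
********
*       *
**      **
* *     * *
****    ****
*   *   *   *
**  **  **  **
* * * * * * * *
****************
*               *
**              **
* *             * *
****            ****
*   *           *   *
**  **          **  **
* * * *         * * * *
********        ********
*       *       *       *
**      **      **      **
* *     * *     * *     * *
****    ****    ****    ****

Derivation:
r0=0: *
r1=1: **
r2=10: * *
r3=11: ****
r4=100: *   *
r5=101: **  **
r6=110: * * * *
r7=111: ********
r8=1000: *       *
r9=1001: **      **
r10=1010: * *     * *
r11=1011: ****    ****
r12=1100: *   *   *   *
r13=1101: **  **  **  **
r14=1110: * * * * * * * *
r15=1111: ****************
r16=10000: *               *
r17=10001: **              **
r18=10010: * *             * *
r19=10011: ****            ****
r20=10100: *   *           *   *
r21=10101: **  **          **  **
r22=10110: * * * *         * * * *
r23=10111: ********        ********
r24=11000: *       *       *       *
r25=11001: **      **      **      **
r26=11010: * *     * *     * *     * *
r27=11011: ****    ****    ****    ****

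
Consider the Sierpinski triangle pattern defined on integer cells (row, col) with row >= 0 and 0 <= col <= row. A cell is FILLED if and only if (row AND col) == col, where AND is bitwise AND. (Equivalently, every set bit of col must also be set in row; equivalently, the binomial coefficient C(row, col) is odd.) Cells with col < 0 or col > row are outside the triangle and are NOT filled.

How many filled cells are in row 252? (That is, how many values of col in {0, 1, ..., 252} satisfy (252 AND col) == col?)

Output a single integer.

Answer: 64

Derivation:
252 in binary = 11111100
popcount(252) = number of 1-bits in 11111100 = 6
A col c satisfies (252 AND c) == c iff every set bit of c is also set in 252; each of the 6 set bits of 252 can independently be on or off in c.
count = 2^6 = 64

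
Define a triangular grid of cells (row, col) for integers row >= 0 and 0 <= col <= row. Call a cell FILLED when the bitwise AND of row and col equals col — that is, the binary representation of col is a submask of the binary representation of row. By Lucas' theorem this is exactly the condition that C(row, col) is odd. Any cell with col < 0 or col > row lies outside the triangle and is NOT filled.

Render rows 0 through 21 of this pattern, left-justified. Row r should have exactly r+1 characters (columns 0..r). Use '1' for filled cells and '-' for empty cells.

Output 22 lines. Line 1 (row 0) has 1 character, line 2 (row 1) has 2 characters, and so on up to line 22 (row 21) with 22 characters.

r0=0: 1
r1=1: 11
r2=10: 1-1
r3=11: 1111
r4=100: 1---1
r5=101: 11--11
r6=110: 1-1-1-1
r7=111: 11111111
r8=1000: 1-------1
r9=1001: 11------11
r10=1010: 1-1-----1-1
r11=1011: 1111----1111
r12=1100: 1---1---1---1
r13=1101: 11--11--11--11
r14=1110: 1-1-1-1-1-1-1-1
r15=1111: 1111111111111111
r16=10000: 1---------------1
r17=10001: 11--------------11
r18=10010: 1-1-------------1-1
r19=10011: 1111------------1111
r20=10100: 1---1-----------1---1
r21=10101: 11--11----------11--11

Answer: 1
11
1-1
1111
1---1
11--11
1-1-1-1
11111111
1-------1
11------11
1-1-----1-1
1111----1111
1---1---1---1
11--11--11--11
1-1-1-1-1-1-1-1
1111111111111111
1---------------1
11--------------11
1-1-------------1-1
1111------------1111
1---1-----------1---1
11--11----------11--11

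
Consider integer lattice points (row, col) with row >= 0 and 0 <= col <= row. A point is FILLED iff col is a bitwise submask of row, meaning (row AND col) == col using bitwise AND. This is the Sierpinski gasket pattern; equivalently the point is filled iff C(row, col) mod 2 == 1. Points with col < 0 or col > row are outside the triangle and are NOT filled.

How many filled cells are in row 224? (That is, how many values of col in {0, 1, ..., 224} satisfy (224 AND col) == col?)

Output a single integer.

224 in binary = 11100000
popcount(224) = number of 1-bits in 11100000 = 3
A col c satisfies (224 AND c) == c iff every set bit of c is also set in 224; each of the 3 set bits of 224 can independently be on or off in c.
count = 2^3 = 8

Answer: 8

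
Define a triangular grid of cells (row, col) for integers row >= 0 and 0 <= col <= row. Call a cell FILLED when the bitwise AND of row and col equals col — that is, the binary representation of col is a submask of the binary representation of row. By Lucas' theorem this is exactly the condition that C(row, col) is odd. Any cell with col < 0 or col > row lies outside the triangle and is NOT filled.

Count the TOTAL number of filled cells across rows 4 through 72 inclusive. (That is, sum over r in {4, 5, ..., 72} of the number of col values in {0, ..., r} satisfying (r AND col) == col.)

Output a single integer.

r4=100 pc1: +2 =2
r5=101 pc2: +4 =6
r6=110 pc2: +4 =10
r7=111 pc3: +8 =18
r8=1000 pc1: +2 =20
r9=1001 pc2: +4 =24
r10=1010 pc2: +4 =28
r11=1011 pc3: +8 =36
r12=1100 pc2: +4 =40
r13=1101 pc3: +8 =48
r14=1110 pc3: +8 =56
r15=1111 pc4: +16 =72
r16=10000 pc1: +2 =74
r17=10001 pc2: +4 =78
r18=10010 pc2: +4 =82
r19=10011 pc3: +8 =90
r20=10100 pc2: +4 =94
r21=10101 pc3: +8 =102
r22=10110 pc3: +8 =110
r23=10111 pc4: +16 =126
r24=11000 pc2: +4 =130
r25=11001 pc3: +8 =138
r26=11010 pc3: +8 =146
r27=11011 pc4: +16 =162
r28=11100 pc3: +8 =170
r29=11101 pc4: +16 =186
r30=11110 pc4: +16 =202
r31=11111 pc5: +32 =234
r32=100000 pc1: +2 =236
r33=100001 pc2: +4 =240
r34=100010 pc2: +4 =244
r35=100011 pc3: +8 =252
r36=100100 pc2: +4 =256
r37=100101 pc3: +8 =264
r38=100110 pc3: +8 =272
r39=100111 pc4: +16 =288
r40=101000 pc2: +4 =292
r41=101001 pc3: +8 =300
r42=101010 pc3: +8 =308
r43=101011 pc4: +16 =324
r44=101100 pc3: +8 =332
r45=101101 pc4: +16 =348
r46=101110 pc4: +16 =364
r47=101111 pc5: +32 =396
r48=110000 pc2: +4 =400
r49=110001 pc3: +8 =408
r50=110010 pc3: +8 =416
r51=110011 pc4: +16 =432
r52=110100 pc3: +8 =440
r53=110101 pc4: +16 =456
r54=110110 pc4: +16 =472
r55=110111 pc5: +32 =504
r56=111000 pc3: +8 =512
r57=111001 pc4: +16 =528
r58=111010 pc4: +16 =544
r59=111011 pc5: +32 =576
r60=111100 pc4: +16 =592
r61=111101 pc5: +32 =624
r62=111110 pc5: +32 =656
r63=111111 pc6: +64 =720
r64=1000000 pc1: +2 =722
r65=1000001 pc2: +4 =726
r66=1000010 pc2: +4 =730
r67=1000011 pc3: +8 =738
r68=1000100 pc2: +4 =742
r69=1000101 pc3: +8 =750
r70=1000110 pc3: +8 =758
r71=1000111 pc4: +16 =774
r72=1001000 pc2: +4 =778

Answer: 778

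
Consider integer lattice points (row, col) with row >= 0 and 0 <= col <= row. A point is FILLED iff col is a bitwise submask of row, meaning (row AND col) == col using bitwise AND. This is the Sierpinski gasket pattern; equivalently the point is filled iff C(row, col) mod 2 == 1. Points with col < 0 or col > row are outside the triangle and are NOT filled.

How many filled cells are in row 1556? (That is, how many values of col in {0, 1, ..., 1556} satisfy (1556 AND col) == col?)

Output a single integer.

1556 in binary = 11000010100
popcount(1556) = number of 1-bits in 11000010100 = 4
A col c satisfies (1556 AND c) == c iff every set bit of c is also set in 1556; each of the 4 set bits of 1556 can independently be on or off in c.
count = 2^4 = 16

Answer: 16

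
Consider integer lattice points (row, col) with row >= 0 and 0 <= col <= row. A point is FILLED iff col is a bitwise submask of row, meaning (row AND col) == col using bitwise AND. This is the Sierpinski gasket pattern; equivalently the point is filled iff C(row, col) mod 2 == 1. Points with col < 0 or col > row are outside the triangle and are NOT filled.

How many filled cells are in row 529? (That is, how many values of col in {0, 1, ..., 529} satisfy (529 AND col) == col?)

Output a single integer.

529 in binary = 1000010001
popcount(529) = number of 1-bits in 1000010001 = 3
A col c satisfies (529 AND c) == c iff every set bit of c is also set in 529; each of the 3 set bits of 529 can independently be on or off in c.
count = 2^3 = 8

Answer: 8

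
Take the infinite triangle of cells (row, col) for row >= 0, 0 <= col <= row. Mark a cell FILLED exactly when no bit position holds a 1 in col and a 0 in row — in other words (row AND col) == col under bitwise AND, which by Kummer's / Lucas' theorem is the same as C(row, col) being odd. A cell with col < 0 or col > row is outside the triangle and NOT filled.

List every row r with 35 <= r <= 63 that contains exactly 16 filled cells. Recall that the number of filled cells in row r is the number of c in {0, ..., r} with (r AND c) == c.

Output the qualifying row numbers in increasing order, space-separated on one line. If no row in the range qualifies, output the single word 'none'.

Row r has 2^popcount(r) filled cells, so we need popcount(r) = log2(16) = 4.
Scan r = 35..63 and keep those with exactly 4 one-bits:
r=35=100011 popcount=3 -> skip
r=36=100100 popcount=2 -> skip
r=37=100101 popcount=3 -> skip
r=38=100110 popcount=3 -> skip
r=39=100111 popcount=4 -> KEEP
r=40=101000 popcount=2 -> skip
r=41=101001 popcount=3 -> skip
r=42=101010 popcount=3 -> skip
r=43=101011 popcount=4 -> KEEP
r=44=101100 popcount=3 -> skip
r=45=101101 popcount=4 -> KEEP
r=46=101110 popcount=4 -> KEEP
r=47=101111 popcount=5 -> skip
r=48=110000 popcount=2 -> skip
r=49=110001 popcount=3 -> skip
r=50=110010 popcount=3 -> skip
r=51=110011 popcount=4 -> KEEP
r=52=110100 popcount=3 -> skip
r=53=110101 popcount=4 -> KEEP
r=54=110110 popcount=4 -> KEEP
r=55=110111 popcount=5 -> skip
r=56=111000 popcount=3 -> skip
r=57=111001 popcount=4 -> KEEP
r=58=111010 popcount=4 -> KEEP
r=59=111011 popcount=5 -> skip
r=60=111100 popcount=4 -> KEEP
r=61=111101 popcount=5 -> skip
r=62=111110 popcount=5 -> skip
r=63=111111 popcount=6 -> skip
Kept rows: 39 43 45 46 51 53 54 57 58 60

Answer: 39 43 45 46 51 53 54 57 58 60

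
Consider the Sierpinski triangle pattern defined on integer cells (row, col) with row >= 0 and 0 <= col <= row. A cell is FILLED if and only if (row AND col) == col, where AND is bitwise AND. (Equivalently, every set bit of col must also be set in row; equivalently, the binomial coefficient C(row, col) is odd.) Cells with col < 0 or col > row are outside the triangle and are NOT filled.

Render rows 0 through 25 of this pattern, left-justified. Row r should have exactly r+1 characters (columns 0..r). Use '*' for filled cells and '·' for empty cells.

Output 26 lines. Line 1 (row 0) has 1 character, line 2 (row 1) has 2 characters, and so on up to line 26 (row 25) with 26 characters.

Answer: *
**
*·*
****
*···*
**··**
*·*·*·*
********
*·······*
**······**
*·*·····*·*
****····****
*···*···*···*
**··**··**··**
*·*·*·*·*·*·*·*
****************
*···············*
**··············**
*·*·············*·*
****············****
*···*···········*···*
**··**··········**··**
*·*·*·*·········*·*·*·*
********········********
*·······*·······*·······*
**······**······**······**

Derivation:
r0=0: *
r1=1: **
r2=10: *·*
r3=11: ****
r4=100: *···*
r5=101: **··**
r6=110: *·*·*·*
r7=111: ********
r8=1000: *·······*
r9=1001: **······**
r10=1010: *·*·····*·*
r11=1011: ****····****
r12=1100: *···*···*···*
r13=1101: **··**··**··**
r14=1110: *·*·*·*·*·*·*·*
r15=1111: ****************
r16=10000: *···············*
r17=10001: **··············**
r18=10010: *·*·············*·*
r19=10011: ****············****
r20=10100: *···*···········*···*
r21=10101: **··**··········**··**
r22=10110: *·*·*·*·········*·*·*·*
r23=10111: ********········********
r24=11000: *·······*·······*·······*
r25=11001: **······**······**······**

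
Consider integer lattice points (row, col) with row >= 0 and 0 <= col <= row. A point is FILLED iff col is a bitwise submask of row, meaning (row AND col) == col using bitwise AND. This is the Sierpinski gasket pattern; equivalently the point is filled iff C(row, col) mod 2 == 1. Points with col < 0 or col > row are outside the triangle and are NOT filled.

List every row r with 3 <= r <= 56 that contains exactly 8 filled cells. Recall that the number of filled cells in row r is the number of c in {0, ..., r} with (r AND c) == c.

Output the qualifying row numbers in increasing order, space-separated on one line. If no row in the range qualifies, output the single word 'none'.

Row r has 2^popcount(r) filled cells, so we need popcount(r) = log2(8) = 3.
Scan r = 3..56 and keep those with exactly 3 one-bits:
r=3=11 popcount=2 -> skip
r=4=100 popcount=1 -> skip
r=5=101 popcount=2 -> skip
r=6=110 popcount=2 -> skip
r=7=111 popcount=3 -> KEEP
r=8=1000 popcount=1 -> skip
r=9=1001 popcount=2 -> skip
r=10=1010 popcount=2 -> skip
r=11=1011 popcount=3 -> KEEP
r=12=1100 popcount=2 -> skip
r=13=1101 popcount=3 -> KEEP
r=14=1110 popcount=3 -> KEEP
r=15=1111 popcount=4 -> skip
r=16=10000 popcount=1 -> skip
r=17=10001 popcount=2 -> skip
r=18=10010 popcount=2 -> skip
r=19=10011 popcount=3 -> KEEP
r=20=10100 popcount=2 -> skip
r=21=10101 popcount=3 -> KEEP
r=22=10110 popcount=3 -> KEEP
r=23=10111 popcount=4 -> skip
r=24=11000 popcount=2 -> skip
r=25=11001 popcount=3 -> KEEP
r=26=11010 popcount=3 -> KEEP
r=27=11011 popcount=4 -> skip
r=28=11100 popcount=3 -> KEEP
r=29=11101 popcount=4 -> skip
r=30=11110 popcount=4 -> skip
r=31=11111 popcount=5 -> skip
r=32=100000 popcount=1 -> skip
r=33=100001 popcount=2 -> skip
r=34=100010 popcount=2 -> skip
r=35=100011 popcount=3 -> KEEP
r=36=100100 popcount=2 -> skip
r=37=100101 popcount=3 -> KEEP
r=38=100110 popcount=3 -> KEEP
r=39=100111 popcount=4 -> skip
r=40=101000 popcount=2 -> skip
r=41=101001 popcount=3 -> KEEP
r=42=101010 popcount=3 -> KEEP
r=43=101011 popcount=4 -> skip
r=44=101100 popcount=3 -> KEEP
r=45=101101 popcount=4 -> skip
r=46=101110 popcount=4 -> skip
r=47=101111 popcount=5 -> skip
r=48=110000 popcount=2 -> skip
r=49=110001 popcount=3 -> KEEP
r=50=110010 popcount=3 -> KEEP
r=51=110011 popcount=4 -> skip
r=52=110100 popcount=3 -> KEEP
r=53=110101 popcount=4 -> skip
r=54=110110 popcount=4 -> skip
r=55=110111 popcount=5 -> skip
r=56=111000 popcount=3 -> KEEP
Kept rows: 7 11 13 14 19 21 22 25 26 28 35 37 38 41 42 44 49 50 52 56

Answer: 7 11 13 14 19 21 22 25 26 28 35 37 38 41 42 44 49 50 52 56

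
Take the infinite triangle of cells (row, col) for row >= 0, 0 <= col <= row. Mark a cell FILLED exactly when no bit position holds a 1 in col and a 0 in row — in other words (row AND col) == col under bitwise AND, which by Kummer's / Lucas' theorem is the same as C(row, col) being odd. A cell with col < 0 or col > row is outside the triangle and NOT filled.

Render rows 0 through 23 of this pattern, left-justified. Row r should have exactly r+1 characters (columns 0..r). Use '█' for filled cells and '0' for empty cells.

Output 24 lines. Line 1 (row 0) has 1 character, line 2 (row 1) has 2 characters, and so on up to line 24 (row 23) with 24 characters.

r0=0: █
r1=1: ██
r2=10: █0█
r3=11: ████
r4=100: █000█
r5=101: ██00██
r6=110: █0█0█0█
r7=111: ████████
r8=1000: █0000000█
r9=1001: ██000000██
r10=1010: █0█00000█0█
r11=1011: ████0000████
r12=1100: █000█000█000█
r13=1101: ██00██00██00██
r14=1110: █0█0█0█0█0█0█0█
r15=1111: ████████████████
r16=10000: █000000000000000█
r17=10001: ██00000000000000██
r18=10010: █0█0000000000000█0█
r19=10011: ████000000000000████
r20=10100: █000█00000000000█000█
r21=10101: ██00██0000000000██00██
r22=10110: █0█0█0█000000000█0█0█0█
r23=10111: ████████00000000████████

Answer: █
██
█0█
████
█000█
██00██
█0█0█0█
████████
█0000000█
██000000██
█0█00000█0█
████0000████
█000█000█000█
██00██00██00██
█0█0█0█0█0█0█0█
████████████████
█000000000000000█
██00000000000000██
█0█0000000000000█0█
████000000000000████
█000█00000000000█000█
██00██0000000000██00██
█0█0█0█000000000█0█0█0█
████████00000000████████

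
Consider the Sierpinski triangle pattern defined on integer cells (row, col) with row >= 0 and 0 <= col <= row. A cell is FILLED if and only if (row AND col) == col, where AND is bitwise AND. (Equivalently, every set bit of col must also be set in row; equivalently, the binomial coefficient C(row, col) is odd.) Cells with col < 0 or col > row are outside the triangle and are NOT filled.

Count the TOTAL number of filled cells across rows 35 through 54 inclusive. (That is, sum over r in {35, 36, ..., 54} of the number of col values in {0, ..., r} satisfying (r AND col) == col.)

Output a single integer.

r35=100011 pc3: +8 =8
r36=100100 pc2: +4 =12
r37=100101 pc3: +8 =20
r38=100110 pc3: +8 =28
r39=100111 pc4: +16 =44
r40=101000 pc2: +4 =48
r41=101001 pc3: +8 =56
r42=101010 pc3: +8 =64
r43=101011 pc4: +16 =80
r44=101100 pc3: +8 =88
r45=101101 pc4: +16 =104
r46=101110 pc4: +16 =120
r47=101111 pc5: +32 =152
r48=110000 pc2: +4 =156
r49=110001 pc3: +8 =164
r50=110010 pc3: +8 =172
r51=110011 pc4: +16 =188
r52=110100 pc3: +8 =196
r53=110101 pc4: +16 =212
r54=110110 pc4: +16 =228

Answer: 228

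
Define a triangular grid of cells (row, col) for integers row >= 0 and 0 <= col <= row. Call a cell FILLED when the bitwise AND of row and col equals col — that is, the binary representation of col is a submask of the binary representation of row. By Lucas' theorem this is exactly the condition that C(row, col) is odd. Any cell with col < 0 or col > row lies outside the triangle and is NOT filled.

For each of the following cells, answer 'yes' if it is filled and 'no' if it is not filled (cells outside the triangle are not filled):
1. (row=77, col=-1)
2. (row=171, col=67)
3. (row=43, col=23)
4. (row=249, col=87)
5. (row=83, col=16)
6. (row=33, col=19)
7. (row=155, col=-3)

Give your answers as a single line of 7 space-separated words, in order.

(77,-1): col outside [0, 77] -> not filled
(171,67): row=0b10101011, col=0b1000011, row AND col = 0b11 = 3; 3 != 67 -> empty
(43,23): row=0b101011, col=0b10111, row AND col = 0b11 = 3; 3 != 23 -> empty
(249,87): row=0b11111001, col=0b1010111, row AND col = 0b1010001 = 81; 81 != 87 -> empty
(83,16): row=0b1010011, col=0b10000, row AND col = 0b10000 = 16; 16 == 16 -> filled
(33,19): row=0b100001, col=0b10011, row AND col = 0b1 = 1; 1 != 19 -> empty
(155,-3): col outside [0, 155] -> not filled

Answer: no no no no yes no no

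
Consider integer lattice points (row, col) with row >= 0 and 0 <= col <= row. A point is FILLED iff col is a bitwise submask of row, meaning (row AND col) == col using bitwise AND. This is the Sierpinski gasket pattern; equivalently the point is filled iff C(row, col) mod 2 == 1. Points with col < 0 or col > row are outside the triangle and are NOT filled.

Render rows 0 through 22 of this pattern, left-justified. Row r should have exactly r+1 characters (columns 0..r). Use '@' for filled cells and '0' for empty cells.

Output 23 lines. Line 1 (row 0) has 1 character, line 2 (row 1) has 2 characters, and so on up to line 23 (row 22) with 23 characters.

Answer: @
@@
@0@
@@@@
@000@
@@00@@
@0@0@0@
@@@@@@@@
@0000000@
@@000000@@
@0@00000@0@
@@@@0000@@@@
@000@000@000@
@@00@@00@@00@@
@0@0@0@0@0@0@0@
@@@@@@@@@@@@@@@@
@000000000000000@
@@00000000000000@@
@0@0000000000000@0@
@@@@000000000000@@@@
@000@00000000000@000@
@@00@@0000000000@@00@@
@0@0@0@000000000@0@0@0@

Derivation:
r0=0: @
r1=1: @@
r2=10: @0@
r3=11: @@@@
r4=100: @000@
r5=101: @@00@@
r6=110: @0@0@0@
r7=111: @@@@@@@@
r8=1000: @0000000@
r9=1001: @@000000@@
r10=1010: @0@00000@0@
r11=1011: @@@@0000@@@@
r12=1100: @000@000@000@
r13=1101: @@00@@00@@00@@
r14=1110: @0@0@0@0@0@0@0@
r15=1111: @@@@@@@@@@@@@@@@
r16=10000: @000000000000000@
r17=10001: @@00000000000000@@
r18=10010: @0@0000000000000@0@
r19=10011: @@@@000000000000@@@@
r20=10100: @000@00000000000@000@
r21=10101: @@00@@0000000000@@00@@
r22=10110: @0@0@0@000000000@0@0@0@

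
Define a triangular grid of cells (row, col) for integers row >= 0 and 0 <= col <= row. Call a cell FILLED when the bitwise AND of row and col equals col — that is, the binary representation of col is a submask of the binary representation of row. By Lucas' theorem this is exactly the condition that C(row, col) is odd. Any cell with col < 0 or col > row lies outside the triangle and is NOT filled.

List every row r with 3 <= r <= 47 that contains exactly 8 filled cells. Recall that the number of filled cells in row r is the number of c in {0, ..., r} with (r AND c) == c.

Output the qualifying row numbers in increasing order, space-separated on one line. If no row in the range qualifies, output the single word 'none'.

Answer: 7 11 13 14 19 21 22 25 26 28 35 37 38 41 42 44

Derivation:
Row r has 2^popcount(r) filled cells, so we need popcount(r) = log2(8) = 3.
Scan r = 3..47 and keep those with exactly 3 one-bits:
r=3=11 popcount=2 -> skip
r=4=100 popcount=1 -> skip
r=5=101 popcount=2 -> skip
r=6=110 popcount=2 -> skip
r=7=111 popcount=3 -> KEEP
r=8=1000 popcount=1 -> skip
r=9=1001 popcount=2 -> skip
r=10=1010 popcount=2 -> skip
r=11=1011 popcount=3 -> KEEP
r=12=1100 popcount=2 -> skip
r=13=1101 popcount=3 -> KEEP
r=14=1110 popcount=3 -> KEEP
r=15=1111 popcount=4 -> skip
r=16=10000 popcount=1 -> skip
r=17=10001 popcount=2 -> skip
r=18=10010 popcount=2 -> skip
r=19=10011 popcount=3 -> KEEP
r=20=10100 popcount=2 -> skip
r=21=10101 popcount=3 -> KEEP
r=22=10110 popcount=3 -> KEEP
r=23=10111 popcount=4 -> skip
r=24=11000 popcount=2 -> skip
r=25=11001 popcount=3 -> KEEP
r=26=11010 popcount=3 -> KEEP
r=27=11011 popcount=4 -> skip
r=28=11100 popcount=3 -> KEEP
r=29=11101 popcount=4 -> skip
r=30=11110 popcount=4 -> skip
r=31=11111 popcount=5 -> skip
r=32=100000 popcount=1 -> skip
r=33=100001 popcount=2 -> skip
r=34=100010 popcount=2 -> skip
r=35=100011 popcount=3 -> KEEP
r=36=100100 popcount=2 -> skip
r=37=100101 popcount=3 -> KEEP
r=38=100110 popcount=3 -> KEEP
r=39=100111 popcount=4 -> skip
r=40=101000 popcount=2 -> skip
r=41=101001 popcount=3 -> KEEP
r=42=101010 popcount=3 -> KEEP
r=43=101011 popcount=4 -> skip
r=44=101100 popcount=3 -> KEEP
r=45=101101 popcount=4 -> skip
r=46=101110 popcount=4 -> skip
r=47=101111 popcount=5 -> skip
Kept rows: 7 11 13 14 19 21 22 25 26 28 35 37 38 41 42 44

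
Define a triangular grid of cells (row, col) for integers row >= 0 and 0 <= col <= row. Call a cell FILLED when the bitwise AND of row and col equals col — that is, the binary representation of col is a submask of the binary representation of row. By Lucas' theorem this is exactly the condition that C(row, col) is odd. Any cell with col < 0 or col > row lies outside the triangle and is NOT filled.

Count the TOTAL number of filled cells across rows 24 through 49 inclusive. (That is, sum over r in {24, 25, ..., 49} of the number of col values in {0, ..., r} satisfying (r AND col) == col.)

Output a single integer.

Answer: 282

Derivation:
r24=11000 pc2: +4 =4
r25=11001 pc3: +8 =12
r26=11010 pc3: +8 =20
r27=11011 pc4: +16 =36
r28=11100 pc3: +8 =44
r29=11101 pc4: +16 =60
r30=11110 pc4: +16 =76
r31=11111 pc5: +32 =108
r32=100000 pc1: +2 =110
r33=100001 pc2: +4 =114
r34=100010 pc2: +4 =118
r35=100011 pc3: +8 =126
r36=100100 pc2: +4 =130
r37=100101 pc3: +8 =138
r38=100110 pc3: +8 =146
r39=100111 pc4: +16 =162
r40=101000 pc2: +4 =166
r41=101001 pc3: +8 =174
r42=101010 pc3: +8 =182
r43=101011 pc4: +16 =198
r44=101100 pc3: +8 =206
r45=101101 pc4: +16 =222
r46=101110 pc4: +16 =238
r47=101111 pc5: +32 =270
r48=110000 pc2: +4 =274
r49=110001 pc3: +8 =282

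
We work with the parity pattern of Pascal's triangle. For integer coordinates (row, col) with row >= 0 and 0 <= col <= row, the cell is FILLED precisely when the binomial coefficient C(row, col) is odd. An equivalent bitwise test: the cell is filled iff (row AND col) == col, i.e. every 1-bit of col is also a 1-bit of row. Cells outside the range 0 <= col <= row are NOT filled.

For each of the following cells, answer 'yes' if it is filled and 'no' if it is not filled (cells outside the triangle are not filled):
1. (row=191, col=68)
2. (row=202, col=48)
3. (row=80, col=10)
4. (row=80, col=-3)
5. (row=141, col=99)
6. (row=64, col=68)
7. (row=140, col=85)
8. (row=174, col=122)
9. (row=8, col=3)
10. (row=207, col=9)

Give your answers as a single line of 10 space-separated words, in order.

(191,68): row=0b10111111, col=0b1000100, row AND col = 0b100 = 4; 4 != 68 -> empty
(202,48): row=0b11001010, col=0b110000, row AND col = 0b0 = 0; 0 != 48 -> empty
(80,10): row=0b1010000, col=0b1010, row AND col = 0b0 = 0; 0 != 10 -> empty
(80,-3): col outside [0, 80] -> not filled
(141,99): row=0b10001101, col=0b1100011, row AND col = 0b1 = 1; 1 != 99 -> empty
(64,68): col outside [0, 64] -> not filled
(140,85): row=0b10001100, col=0b1010101, row AND col = 0b100 = 4; 4 != 85 -> empty
(174,122): row=0b10101110, col=0b1111010, row AND col = 0b101010 = 42; 42 != 122 -> empty
(8,3): row=0b1000, col=0b11, row AND col = 0b0 = 0; 0 != 3 -> empty
(207,9): row=0b11001111, col=0b1001, row AND col = 0b1001 = 9; 9 == 9 -> filled

Answer: no no no no no no no no no yes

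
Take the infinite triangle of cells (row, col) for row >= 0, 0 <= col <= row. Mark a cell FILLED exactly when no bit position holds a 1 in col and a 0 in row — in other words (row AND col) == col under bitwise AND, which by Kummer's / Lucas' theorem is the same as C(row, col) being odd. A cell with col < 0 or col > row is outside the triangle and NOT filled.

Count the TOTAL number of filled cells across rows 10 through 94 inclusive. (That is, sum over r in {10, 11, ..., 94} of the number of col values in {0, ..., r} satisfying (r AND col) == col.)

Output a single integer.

Answer: 1118

Derivation:
r10=1010 pc2: +4 =4
r11=1011 pc3: +8 =12
r12=1100 pc2: +4 =16
r13=1101 pc3: +8 =24
r14=1110 pc3: +8 =32
r15=1111 pc4: +16 =48
r16=10000 pc1: +2 =50
r17=10001 pc2: +4 =54
r18=10010 pc2: +4 =58
r19=10011 pc3: +8 =66
r20=10100 pc2: +4 =70
r21=10101 pc3: +8 =78
r22=10110 pc3: +8 =86
r23=10111 pc4: +16 =102
r24=11000 pc2: +4 =106
r25=11001 pc3: +8 =114
r26=11010 pc3: +8 =122
r27=11011 pc4: +16 =138
r28=11100 pc3: +8 =146
r29=11101 pc4: +16 =162
r30=11110 pc4: +16 =178
r31=11111 pc5: +32 =210
r32=100000 pc1: +2 =212
r33=100001 pc2: +4 =216
r34=100010 pc2: +4 =220
r35=100011 pc3: +8 =228
r36=100100 pc2: +4 =232
r37=100101 pc3: +8 =240
r38=100110 pc3: +8 =248
r39=100111 pc4: +16 =264
r40=101000 pc2: +4 =268
r41=101001 pc3: +8 =276
r42=101010 pc3: +8 =284
r43=101011 pc4: +16 =300
r44=101100 pc3: +8 =308
r45=101101 pc4: +16 =324
r46=101110 pc4: +16 =340
r47=101111 pc5: +32 =372
r48=110000 pc2: +4 =376
r49=110001 pc3: +8 =384
r50=110010 pc3: +8 =392
r51=110011 pc4: +16 =408
r52=110100 pc3: +8 =416
r53=110101 pc4: +16 =432
r54=110110 pc4: +16 =448
r55=110111 pc5: +32 =480
r56=111000 pc3: +8 =488
r57=111001 pc4: +16 =504
r58=111010 pc4: +16 =520
r59=111011 pc5: +32 =552
r60=111100 pc4: +16 =568
r61=111101 pc5: +32 =600
r62=111110 pc5: +32 =632
r63=111111 pc6: +64 =696
r64=1000000 pc1: +2 =698
r65=1000001 pc2: +4 =702
r66=1000010 pc2: +4 =706
r67=1000011 pc3: +8 =714
r68=1000100 pc2: +4 =718
r69=1000101 pc3: +8 =726
r70=1000110 pc3: +8 =734
r71=1000111 pc4: +16 =750
r72=1001000 pc2: +4 =754
r73=1001001 pc3: +8 =762
r74=1001010 pc3: +8 =770
r75=1001011 pc4: +16 =786
r76=1001100 pc3: +8 =794
r77=1001101 pc4: +16 =810
r78=1001110 pc4: +16 =826
r79=1001111 pc5: +32 =858
r80=1010000 pc2: +4 =862
r81=1010001 pc3: +8 =870
r82=1010010 pc3: +8 =878
r83=1010011 pc4: +16 =894
r84=1010100 pc3: +8 =902
r85=1010101 pc4: +16 =918
r86=1010110 pc4: +16 =934
r87=1010111 pc5: +32 =966
r88=1011000 pc3: +8 =974
r89=1011001 pc4: +16 =990
r90=1011010 pc4: +16 =1006
r91=1011011 pc5: +32 =1038
r92=1011100 pc4: +16 =1054
r93=1011101 pc5: +32 =1086
r94=1011110 pc5: +32 =1118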